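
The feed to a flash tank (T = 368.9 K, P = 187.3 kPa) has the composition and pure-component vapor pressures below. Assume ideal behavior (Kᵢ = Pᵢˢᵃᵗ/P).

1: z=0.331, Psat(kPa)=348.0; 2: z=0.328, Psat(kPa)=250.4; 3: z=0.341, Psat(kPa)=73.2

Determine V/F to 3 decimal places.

Raoult's law: Kᵢ = Pᵢˢᵃᵗ/P = Pᵢˢᵃᵗ/187.3.
  K_1 = 348.0/187.3 = 1.85798, K_2 = 250.4/187.3 = 1.33689, K_3 = 73.2/187.3 = 0.39082
Material balance + equilibrium reduce to Σ zᵢ(Kᵢ−1)/(1+V/F(Kᵢ−1)) = 0.
Feasibility: ΣzᵢKᵢ = 1.187, Σzᵢ/Kᵢ = 1.296 — both > 1, two phases present.
Iterate (Newton) starting at V/F = 0.37:
  V/F = 0.370: g = 0.0456, g' = -0.381 → V/F = 0.490
  V/F = 0.490: g = -0.0013, g' = -0.405 → V/F = 0.487
Converged at V/F = 0.487.

V/F = 0.487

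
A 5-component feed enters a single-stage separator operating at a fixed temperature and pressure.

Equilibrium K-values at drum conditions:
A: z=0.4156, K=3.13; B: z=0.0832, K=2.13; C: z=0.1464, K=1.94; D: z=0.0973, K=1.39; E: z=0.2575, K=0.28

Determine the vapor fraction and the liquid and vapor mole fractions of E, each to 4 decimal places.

Let ψ = V/F and solve Σ zᵢ(Kᵢ−1)/(1+ψ(Kᵢ−1)) = 0.
Check two-phase: ΣzᵢKᵢ = 1.9694 > 1 and Σzᵢ/Kᵢ = 1.2369 > 1, so g(0) = 0.9694 > 0 and g(1) = -0.2369 < 0.
Newton–Raphson from ψ = 0.6:
  ψ = 0.6000: g = 0.23696, g' = -0.8774 → ψ = 0.8701
  ψ = 0.8701: g = -0.03461, g' = -1.2626 → ψ = 0.8426
  ψ = 0.8426: g = -0.00115, g' = -1.1809 → ψ = 0.8417
Converged at ψ = 0.8417.
Compositions from xᵢ = zᵢ/(1+ψ(Kᵢ−1)), yᵢ = Kᵢxᵢ:
  A: x = 0.1488, y = 0.4658
  B: x = 0.0426, y = 0.0908
  C: x = 0.0817, y = 0.1586
  D: x = 0.0733, y = 0.1018
  E: x = 0.6536, y = 0.1830

ψ = 0.8417, x_E = 0.6536, y_E = 0.1830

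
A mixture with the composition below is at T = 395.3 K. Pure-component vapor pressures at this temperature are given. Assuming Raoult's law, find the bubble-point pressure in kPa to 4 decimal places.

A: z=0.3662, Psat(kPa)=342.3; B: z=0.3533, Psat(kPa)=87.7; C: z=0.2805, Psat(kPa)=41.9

Pbub = 168.0876 kPa

At the bubble point ψ → 0, so ΣzᵢKᵢ = 1 with Kᵢ = Pᵢˢᵃᵗ/P ⇒ P = ΣzᵢPᵢˢᵃᵗ.
P = 0.3662·342.3 + 0.3533·87.7 + 0.2805·41.9 = 168.0876 kPa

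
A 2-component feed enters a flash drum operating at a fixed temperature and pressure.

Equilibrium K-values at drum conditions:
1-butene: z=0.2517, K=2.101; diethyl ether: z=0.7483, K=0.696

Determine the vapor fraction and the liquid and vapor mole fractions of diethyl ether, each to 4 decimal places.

ψ = 0.1483, x_diethyl ether = 0.7836, y_diethyl ether = 0.5454

Rachford–Rice: g(ψ) = Σ zᵢ(Kᵢ−1)/(1+ψ(Kᵢ−1)) = 0.
Feasibility: ΣzᵢKᵢ = 1.0496, Σzᵢ/Kᵢ = 1.1949 — both > 1, two phases present.
Binary case is linear: z₁(K₁−1)(1+ψ(K₂−1)) + z₂(K₂−1)(1+ψ(K₁−1)) = 0
⇒ ψ = [z₁(K₁−1)+z₂(K₂−1)] / [−(K₁−1)(K₂−1)] = 0.04964/0.33470 = 0.1483
Compositions from xᵢ = zᵢ/(1+ψ(Kᵢ−1)), yᵢ = Kᵢxᵢ:
  1-butene: x = 0.2164, y = 0.4546
  diethyl ether: x = 0.7836, y = 0.5454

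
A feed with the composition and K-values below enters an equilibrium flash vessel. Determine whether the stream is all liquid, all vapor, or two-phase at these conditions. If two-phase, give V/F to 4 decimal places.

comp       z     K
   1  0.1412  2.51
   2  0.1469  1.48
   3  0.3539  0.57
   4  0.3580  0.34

ΣzᵢKᵢ = 0.8953; Σzᵢ/Kᵢ = 1.8293.
Since ΣzᵢKᵢ < 1 the mixture is below its bubble point — single liquid phase.

all liquid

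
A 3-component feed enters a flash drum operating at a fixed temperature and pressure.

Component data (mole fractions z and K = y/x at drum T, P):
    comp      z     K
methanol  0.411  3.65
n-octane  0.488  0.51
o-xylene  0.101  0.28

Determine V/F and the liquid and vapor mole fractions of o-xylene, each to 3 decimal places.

V/F = 0.545, x_o-xylene = 0.166, y_o-xylene = 0.047

Material balance + equilibrium reduce to Σ zᵢ(Kᵢ−1)/(1+V/F(Kᵢ−1)) = 0.
Feasibility: ΣzᵢKᵢ = 1.777, Σzᵢ/Kᵢ = 1.430 — both > 1, two phases present.
Newton–Raphson from V/F = 0.5:
  V/F = 0.500: g = 0.0381, g' = -0.867 → V/F = 0.544
  V/F = 0.544: g = 0.0006, g' = -0.843 → V/F = 0.545
Converged at V/F = 0.545.
Compositions from xᵢ = zᵢ/(1+V/F(Kᵢ−1)), yᵢ = Kᵢxᵢ:
  methanol: x = 0.168, y = 0.614
  n-octane: x = 0.666, y = 0.339
  o-xylene: x = 0.166, y = 0.047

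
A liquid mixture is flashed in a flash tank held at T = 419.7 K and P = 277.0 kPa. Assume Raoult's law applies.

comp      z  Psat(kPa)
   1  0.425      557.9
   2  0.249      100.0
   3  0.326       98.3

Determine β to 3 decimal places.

β = 0.094

Raoult's law: Kᵢ = Pᵢˢᵃᵗ/P = Pᵢˢᵃᵗ/277.0.
  K_1 = 557.9/277.0 = 2.01408, K_2 = 100.0/277.0 = 0.36101, K_3 = 98.3/277.0 = 0.35487
Rachford–Rice: g(β) = Σ zᵢ(Kᵢ−1)/(1+β(Kᵢ−1)) = 0.
g(0) = ΣzᵢKᵢ − 1 = 0.062 and g(1) = 1 − Σzᵢ/Kᵢ = -0.819, so a root lies in (0, 1).
Newton–Raphson from β = 0.33:
  β = 0.330: g = -0.1459, g' = -0.628 → β = 0.098
  β = 0.098: g = -0.0019, g' = -0.632 → β = 0.094
Converged at β = 0.094.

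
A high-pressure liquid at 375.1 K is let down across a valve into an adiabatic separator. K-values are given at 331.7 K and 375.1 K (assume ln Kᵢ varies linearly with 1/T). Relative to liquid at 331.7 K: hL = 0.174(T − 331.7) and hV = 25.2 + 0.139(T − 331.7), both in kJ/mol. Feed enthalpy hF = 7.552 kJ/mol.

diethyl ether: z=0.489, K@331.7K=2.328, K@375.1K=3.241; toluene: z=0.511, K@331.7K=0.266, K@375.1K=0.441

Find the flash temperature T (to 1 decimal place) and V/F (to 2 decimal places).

T = 332.9 K, V/F = 0.29

Adiabatic flash: solve Rachford–Rice at each trial T, then check hF = ψ·hV(T) + (1−ψ)·hL(T).
  T = 331.7 K: K = (2.328, 0.266), RR gives ψ = 0.281, H_out = 7.092 kJ/mol
  T = 375.1 K: K = (3.241, 0.441), RR gives ψ = 0.647, H_out = 22.867 kJ/mol
  T = 353.4 K: K = (2.775, 0.348), RR gives ψ = 0.462, H_out = 15.066 kJ/mol
  T = 342.5 K: K = (2.548, 0.305), RR gives ψ = 0.374, H_out = 11.156 kJ/mol
  T = 337.1 K: K = (2.437, 0.285), RR gives ψ = 0.329, H_out = 9.159 kJ/mol
  T = 334.4 K: K = (2.382, 0.276), RR gives ψ = 0.305, H_out = 8.136 kJ/mol
  T = 333.0 K: K = (2.354, 0.271), RR gives ψ = 0.293, H_out = 7.597 kJ/mol
Linear interpolation between T = 331.7 (H_out = 7.092) and T = 333.0 (H_out = 7.597) on hF = 7.552 gives T ≈ 332.9 K, at which ψ = 0.29.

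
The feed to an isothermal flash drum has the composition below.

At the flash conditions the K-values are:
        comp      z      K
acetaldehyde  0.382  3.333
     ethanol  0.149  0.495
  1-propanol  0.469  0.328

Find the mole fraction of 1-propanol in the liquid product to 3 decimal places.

x_1-propanol = 0.607

Iterate (Newton) starting at β = 0.67:
  β = 0.670: g = -0.3393, g' = -1.104 → β = 0.363
  β = 0.363: g = -0.0261, g' = -1.037 → β = 0.338
Converged at β = 0.338.
Compositions from xᵢ = zᵢ/(1+β(Kᵢ−1)), yᵢ = Kᵢxᵢ:
  acetaldehyde: x = 0.214, y = 0.712
  ethanol: x = 0.180, y = 0.089
  1-propanol: x = 0.607, y = 0.199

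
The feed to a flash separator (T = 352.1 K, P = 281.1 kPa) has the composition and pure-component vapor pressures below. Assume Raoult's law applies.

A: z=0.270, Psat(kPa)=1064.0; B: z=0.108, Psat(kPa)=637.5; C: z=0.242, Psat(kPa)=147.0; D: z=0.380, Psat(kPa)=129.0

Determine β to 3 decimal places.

β = 0.453

Raoult's law: Kᵢ = Pᵢˢᵃᵗ/P = Pᵢˢᵃᵗ/281.1.
  K_A = 1064.0/281.1 = 3.78513, K_B = 637.5/281.1 = 2.26788, K_C = 147.0/281.1 = 0.52295, K_D = 129.0/281.1 = 0.45891
Iterate (Newton) starting at β = 0.62:
  β = 0.620: g = -0.1209, g' = -0.699 → β = 0.447
  β = 0.447: g = 0.0044, g' = -0.769 → β = 0.453
Converged at β = 0.453.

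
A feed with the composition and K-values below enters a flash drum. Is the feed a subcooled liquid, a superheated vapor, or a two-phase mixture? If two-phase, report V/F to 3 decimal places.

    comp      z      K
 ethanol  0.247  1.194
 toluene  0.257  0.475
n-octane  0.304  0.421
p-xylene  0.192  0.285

ΣzᵢKᵢ = 0.600; Σzᵢ/Kᵢ = 2.144.
Since ΣzᵢKᵢ < 1 the mixture is below its bubble point — single liquid phase.

subcooled liquid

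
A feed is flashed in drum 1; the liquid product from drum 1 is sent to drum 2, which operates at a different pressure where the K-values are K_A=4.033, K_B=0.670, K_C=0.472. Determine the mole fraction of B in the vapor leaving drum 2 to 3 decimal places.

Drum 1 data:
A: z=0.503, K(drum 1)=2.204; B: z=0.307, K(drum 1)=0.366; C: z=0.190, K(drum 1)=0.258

y_B (drum 2) = 0.332

Drum 1:
Material balance + equilibrium reduce to Σ zᵢ(Kᵢ−1)/(1+ψ₁(Kᵢ−1)) = 0.
Check two-phase: ΣzᵢKᵢ = 1.270 > 1 and Σzᵢ/Kᵢ = 1.803 > 1, so g(0) = 0.270 > 0 and g(1) = -0.803 < 0.
Newton–Raphson from ψ₁ = 0.5:
  ψ₁ = 0.500: g = -0.1311, g' = -0.813 → ψ₁ = 0.339
  ψ₁ = 0.339: g = -0.0060, g' = -0.755 → ψ₁ = 0.331
Converged at ψ₁ = 0.331.
Drum-1 compositions:
  A: x = 0.360, y = 0.793
  B: x = 0.388, y = 0.142
  C: x = 0.252, y = 0.065
Drum-2 feed = drum-1 liquid: z₂ = (0.3597, 0.3885, 0.2518).
Drum 2:
Material balance + equilibrium reduce to Σ zᵢ(Kᵢ−1)/(1+ψ₂(Kᵢ−1)) = 0.
g(0) = ΣzᵢKᵢ − 1 = 0.830 and g(1) = 1 − Σzᵢ/Kᵢ = -0.202, so a root lies in (0, 1).
Newton–Raphson from ψ₂ = 0.5:
  ψ₂ = 0.500: g = 0.0994, g' = -0.713 → ψ₂ = 0.639
  ψ₂ = 0.639: g = 0.0080, g' = -0.611 → ψ₂ = 0.653
Converged at ψ₂ = 0.653.
  A: x = 0.121, y = 0.487
  B: x = 0.495, y = 0.332
  C: x = 0.384, y = 0.181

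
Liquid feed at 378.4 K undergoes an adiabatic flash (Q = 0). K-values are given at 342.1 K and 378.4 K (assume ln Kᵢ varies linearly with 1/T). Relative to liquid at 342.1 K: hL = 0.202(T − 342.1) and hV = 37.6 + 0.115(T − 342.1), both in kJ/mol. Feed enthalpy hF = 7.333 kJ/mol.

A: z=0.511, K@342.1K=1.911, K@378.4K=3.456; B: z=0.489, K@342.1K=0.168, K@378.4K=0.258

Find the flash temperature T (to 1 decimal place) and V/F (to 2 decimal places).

Adiabatic flash: solve Rachford–Rice at each trial T, then check hF = ψ·hV(T) + (1−ψ)·hL(T).
  T = 342.1 K: K = (1.911, 0.168), RR gives ψ = 0.077, H_out = 2.911 kJ/mol
  T = 378.4 K: K = (3.456, 0.258), RR gives ψ = 0.490, H_out = 24.194 kJ/mol
  T = 360.2 K: K = (2.606, 0.210), RR gives ψ = 0.343, H_out = 16.002 kJ/mol
  T = 351.1 K: K = (2.239, 0.188), RR gives ψ = 0.235, H_out = 10.466 kJ/mol
  T = 346.6 K: K = (2.071, 0.178), RR gives ψ = 0.165, H_out = 7.045 kJ/mol
  T = 348.9 K: K = (2.155, 0.183), RR gives ψ = 0.202, H_out = 8.867 kJ/mol
  T = 347.8 K: K = (2.115, 0.181), RR gives ψ = 0.185, H_out = 8.016 kJ/mol
  T = 347.2 K: K = (2.092, 0.179), RR gives ψ = 0.175, H_out = 7.537 kJ/mol
  T = 346.9 K: K = (2.081, 0.179), RR gives ψ = 0.170, H_out = 7.292 kJ/mol
  T = 347.0 K: K = (2.085, 0.179), RR gives ψ = 0.172, H_out = 7.374 kJ/mol
Linear interpolation between T = 346.9 (H_out = 7.292) and T = 347.0 (H_out = 7.374) on hF = 7.333 gives T ≈ 346.9 K, at which ψ = 0.17.

T = 346.9 K, V/F = 0.17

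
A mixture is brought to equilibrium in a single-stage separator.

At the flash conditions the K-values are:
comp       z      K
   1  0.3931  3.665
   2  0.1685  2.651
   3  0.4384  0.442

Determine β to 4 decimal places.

β = 0.8153

Material balance + equilibrium reduce to Σ zᵢ(Kᵢ−1)/(1+β(Kᵢ−1)) = 0.
Feasibility: ΣzᵢKᵢ = 2.0812, Σzᵢ/Kᵢ = 1.1627 — both > 1, two phases present.
Iterate (Newton) starting at β = 0.45:
  β = 0.4500: g = 0.30931, g' = -0.9718 → β = 0.7683
  β = 0.7683: g = 0.03820, g' = -0.8081 → β = 0.8156
  β = 0.8156: g = -0.00025, g' = -0.8203 → β = 0.8153
Converged at β = 0.8153.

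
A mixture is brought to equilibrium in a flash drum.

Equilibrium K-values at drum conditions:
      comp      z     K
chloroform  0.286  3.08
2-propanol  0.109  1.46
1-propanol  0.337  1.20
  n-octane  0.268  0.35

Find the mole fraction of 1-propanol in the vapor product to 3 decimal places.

Rachford–Rice: g(β) = Σ zᵢ(Kᵢ−1)/(1+β(Kᵢ−1)) = 0.
Feasibility: ΣzᵢKᵢ = 1.538, Σzᵢ/Kᵢ = 1.214 — both > 1, two phases present.
Iterate (Newton) starting at β = 0.5:
  β = 0.500: g = 0.1356, g' = -0.572 → β = 0.737
  β = 0.737: g = -0.0033, g' = -0.633 → β = 0.732
Converged at β = 0.732.
Compositions from xᵢ = zᵢ/(1+β(Kᵢ−1)), yᵢ = Kᵢxᵢ:
  chloroform: x = 0.113, y = 0.349
  2-propanol: x = 0.082, y = 0.119
  1-propanol: x = 0.294, y = 0.353
  n-octane: x = 0.511, y = 0.179

y_1-propanol = 0.353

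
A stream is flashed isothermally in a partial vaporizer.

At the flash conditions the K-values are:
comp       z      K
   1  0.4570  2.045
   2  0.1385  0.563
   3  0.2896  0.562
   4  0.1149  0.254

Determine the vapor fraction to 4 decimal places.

Material balance + equilibrium reduce to Σ zᵢ(Kᵢ−1)/(1+ψ(Kᵢ−1)) = 0.
Check two-phase: ΣzᵢKᵢ = 1.2045 > 1 and Σzᵢ/Kᵢ = 1.4371 > 1, so g(0) = 0.2045 > 0 and g(1) = -0.4371 < 0.
Newton–Raphson from ψ = 0.5:
  ψ = 0.5000: g = -0.06290, g' = -0.5123 → ψ = 0.3772
  ψ = 0.3772: g = -0.00117, g' = -0.4982 → ψ = 0.3749
Converged at ψ = 0.3749.

ψ = 0.3749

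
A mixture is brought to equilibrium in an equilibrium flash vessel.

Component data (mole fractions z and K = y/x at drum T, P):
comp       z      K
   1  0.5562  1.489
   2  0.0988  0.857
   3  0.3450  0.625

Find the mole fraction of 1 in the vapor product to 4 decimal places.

y_1 = 0.6019

Let ψ = V/F and solve Σ zᵢ(Kᵢ−1)/(1+ψ(Kᵢ−1)) = 0.
Check two-phase: ΣzᵢKᵢ = 1.1285 > 1 and Σzᵢ/Kᵢ = 1.0408 > 1, so g(0) = 0.1285 > 0 and g(1) = -0.0408 < 0.
Newton iteration, ψ⁰ = 0.5:
  ψ = 0.5000: g = 0.04410, g' = -0.1617 → ψ = 0.7727
  ψ = 0.7727: g = -0.00065, g' = -0.1688 → ψ = 0.7689
Converged at ψ = 0.7689.
Compositions from xᵢ = zᵢ/(1+ψ(Kᵢ−1)), yᵢ = Kᵢxᵢ:
  1: x = 0.4042, y = 0.6019
  2: x = 0.1110, y = 0.0951
  3: x = 0.4848, y = 0.3030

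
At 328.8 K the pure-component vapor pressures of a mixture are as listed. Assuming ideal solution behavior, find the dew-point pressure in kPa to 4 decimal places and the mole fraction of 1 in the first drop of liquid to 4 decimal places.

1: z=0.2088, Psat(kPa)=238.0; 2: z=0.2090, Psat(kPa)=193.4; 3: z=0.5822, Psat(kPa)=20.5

At the dew point ψ → 1, so Σzᵢ/Kᵢ = 1 with Kᵢ = Pᵢˢᵃᵗ/P ⇒ 1/P = Σzᵢ/Pᵢˢᵃᵗ.
1/P = 0.2088/238.0 + 0.2090/193.4 + 0.5822/20.5 = 0.0303580 ⇒ P = 32.9403 kPa
xᵢ = zᵢP/Pᵢˢᵃᵗ ⇒ x_1 = 0.2088·32.9403/238.0 = 0.0289

Pdew = 32.9403 kPa, x_1 = 0.0289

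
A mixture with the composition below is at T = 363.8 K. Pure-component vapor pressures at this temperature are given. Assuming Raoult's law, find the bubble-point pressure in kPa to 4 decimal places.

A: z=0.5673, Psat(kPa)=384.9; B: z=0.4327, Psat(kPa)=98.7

At the bubble point ψ → 0, so ΣzᵢKᵢ = 1 with Kᵢ = Pᵢˢᵃᵗ/P ⇒ P = ΣzᵢPᵢˢᵃᵗ.
P = 0.5673·384.9 + 0.4327·98.7 = 261.0613 kPa

Pbub = 261.0613 kPa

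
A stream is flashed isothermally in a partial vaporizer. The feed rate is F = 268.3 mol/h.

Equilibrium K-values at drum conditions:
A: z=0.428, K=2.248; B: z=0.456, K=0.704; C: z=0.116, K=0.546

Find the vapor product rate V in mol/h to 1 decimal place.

Iterate (Newton) starting at β = 0.5:
  β = 0.500: g = 0.1024, g' = -0.348 → β = 0.794
  β = 0.794: g = 0.0094, g' = -0.295 → β = 0.826
Converged at β = 0.826.
Then V = β·F = 0.8263·268.3 = 221.7 mol/h and L = F − V = 46.6 mol/h.

V = 221.7 mol/h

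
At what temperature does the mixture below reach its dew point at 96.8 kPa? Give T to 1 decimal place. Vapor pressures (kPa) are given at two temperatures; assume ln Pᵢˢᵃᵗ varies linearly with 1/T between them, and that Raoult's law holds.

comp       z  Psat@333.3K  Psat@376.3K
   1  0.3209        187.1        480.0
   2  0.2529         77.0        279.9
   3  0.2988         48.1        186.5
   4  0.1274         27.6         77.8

Dew-point temperature: Σzᵢ·P/Pᵢˢᵃᵗ(T) = 1. Interpolate ln Pᵢˢᵃᵗ = aᵢ + bᵢ/T.
  T = 333.3 K: ΣzᵢP/Pᵢˢᵃᵗ = 1.5321
  T = 376.3 K: ΣzᵢP/Pᵢˢᵃᵗ = 0.4658
  T = 354.8 K: ΣzᵢP/Pᵢˢᵃᵗ = 0.8121
  T = 344.1 K: ΣzᵢP/Pᵢˢᵃᵗ = 1.1018
  T = 349.5 K: ΣzᵢP/Pᵢˢᵃᵗ = 0.9422
  T = 346.8 K: ΣzᵢP/Pᵢˢᵃᵗ = 1.0182
Interpolating between 346.8 K and 349.5 K gives T ≈ 347.4 K.

T = 347.4 K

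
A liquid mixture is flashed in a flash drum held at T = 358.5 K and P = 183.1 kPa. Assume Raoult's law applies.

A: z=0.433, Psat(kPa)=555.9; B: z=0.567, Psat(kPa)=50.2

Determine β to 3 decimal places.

Raoult's law: Kᵢ = Pᵢˢᵃᵗ/P = Pᵢˢᵃᵗ/183.1.
  K_A = 555.9/183.1 = 3.03605, K_B = 50.2/183.1 = 0.27417
Rachford–Rice: g(β) = Σ zᵢ(Kᵢ−1)/(1+β(Kᵢ−1)) = 0.
Feasibility: ΣzᵢKᵢ = 1.470, Σzᵢ/Kᵢ = 2.211 — both > 1, two phases present.
Binary case is linear: z₁(K₁−1)(1+β(K₂−1)) + z₂(K₂−1)(1+β(K₁−1)) = 0
⇒ β = [z₁(K₁−1)+z₂(K₂−1)] / [−(K₁−1)(K₂−1)] = 0.4701/1.4778 = 0.318

β = 0.318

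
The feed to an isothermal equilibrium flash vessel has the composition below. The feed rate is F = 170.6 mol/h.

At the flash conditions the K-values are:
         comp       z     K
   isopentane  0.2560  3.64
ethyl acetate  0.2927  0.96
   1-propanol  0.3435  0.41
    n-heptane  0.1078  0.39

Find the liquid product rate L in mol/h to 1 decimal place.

L = 110.8 mol/h

Newton iteration, ψ⁰ = 0.5:
  ψ = 0.5000: g = -0.10272, g' = -0.6556 → ψ = 0.3433
  ψ = 0.3433: g = 0.00533, g' = -0.7436 → ψ = 0.3505
Converged at ψ = 0.3505.
Then V = ψ·F = 0.3505·170.6 = 59.8 mol/h and L = F − V = 110.8 mol/h.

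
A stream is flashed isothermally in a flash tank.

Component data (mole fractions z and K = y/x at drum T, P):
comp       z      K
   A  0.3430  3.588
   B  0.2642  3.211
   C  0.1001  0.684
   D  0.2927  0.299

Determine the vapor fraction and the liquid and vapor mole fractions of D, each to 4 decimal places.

Newton iteration, ψ⁰ = 0.33:
  ψ = 0.3300: g = 0.51427, g' = -1.3559 → ψ = 0.7093
  ψ = 0.7093: g = 0.09166, g' = -1.0671 → ψ = 0.7952
  ψ = 0.7952: g = -0.00376, g' = -1.1676 → ψ = 0.7919
Converged at ψ = 0.7919.
Compositions from xᵢ = zᵢ/(1+ψ(Kᵢ−1)), yᵢ = Kᵢxᵢ:
  A: x = 0.1125, y = 0.4036
  B: x = 0.0960, y = 0.3084
  C: x = 0.1335, y = 0.0913
  D: x = 0.6580, y = 0.1967

ψ = 0.7919, x_D = 0.6580, y_D = 0.1967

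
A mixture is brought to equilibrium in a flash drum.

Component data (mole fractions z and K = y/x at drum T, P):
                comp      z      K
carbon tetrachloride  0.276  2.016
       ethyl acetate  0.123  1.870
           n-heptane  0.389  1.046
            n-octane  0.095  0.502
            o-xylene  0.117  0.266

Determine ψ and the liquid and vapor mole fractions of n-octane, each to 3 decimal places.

ψ = 0.697, x_n-octane = 0.145, y_n-octane = 0.073

Let ψ = V/F and solve Σ zᵢ(Kᵢ−1)/(1+ψ(Kᵢ−1)) = 0.
g(0) = ΣzᵢKᵢ − 1 = 0.272 and g(1) = 1 − Σzᵢ/Kᵢ = -0.204, so a root lies in (0, 1).
Newton iteration, ψ⁰ = 0.33:
  ψ = 0.330: g = 0.1408, g' = -0.360 → ψ = 0.721
  ψ = 0.721: g = -0.0112, g' = -0.472 → ψ = 0.697
Converged at ψ = 0.697.
Compositions from xᵢ = zᵢ/(1+ψ(Kᵢ−1)), yᵢ = Kᵢxᵢ:
  carbon tetrachloride: x = 0.162, y = 0.326
  ethyl acetate: x = 0.077, y = 0.143
  n-heptane: x = 0.377, y = 0.394
  n-octane: x = 0.145, y = 0.073
  o-xylene: x = 0.239, y = 0.064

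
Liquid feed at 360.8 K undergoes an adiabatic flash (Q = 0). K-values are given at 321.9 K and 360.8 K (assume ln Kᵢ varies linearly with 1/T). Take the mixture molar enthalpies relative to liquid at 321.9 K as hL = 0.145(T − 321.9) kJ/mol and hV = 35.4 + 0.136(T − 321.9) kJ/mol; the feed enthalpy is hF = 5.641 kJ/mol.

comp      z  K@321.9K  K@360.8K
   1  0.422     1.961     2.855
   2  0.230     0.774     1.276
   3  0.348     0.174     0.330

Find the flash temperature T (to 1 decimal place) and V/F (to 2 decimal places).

Adiabatic flash: solve Rachford–Rice at each trial T, then check hF = ψ·hV(T) + (1−ψ)·hL(T).
  T = 321.9 K: K = (1.961, 0.774, 0.174), RR gives ψ = 0.106, H_out = 3.739 kJ/mol
  T = 360.8 K: K = (2.855, 1.276, 0.330), RR gives ψ = 0.645, H_out = 28.234 kJ/mol
  T = 341.4 K: K = (2.393, 1.009, 0.244), RR gives ψ = 0.403, H_out = 17.035 kJ/mol
  T = 331.6 K: K = (2.171, 0.886, 0.207), RR gives ψ = 0.266, H_out = 10.811 kJ/mol
  T = 326.8 K: K = (2.066, 0.830, 0.190), RR gives ψ = 0.191, H_out = 7.461 kJ/mol
  T = 324.4 K: K = (2.014, 0.802, 0.182), RR gives ψ = 0.150, H_out = 5.682 kJ/mol
  T = 323.1 K: K = (1.987, 0.787, 0.178), RR gives ψ = 0.127, H_out = 4.684 kJ/mol
Linear interpolation between T = 323.1 (H_out = 4.684) and T = 324.4 (H_out = 5.682) on hF = 5.641 gives T ≈ 324.3 K, at which ψ = 0.15.

T = 324.3 K, V/F = 0.15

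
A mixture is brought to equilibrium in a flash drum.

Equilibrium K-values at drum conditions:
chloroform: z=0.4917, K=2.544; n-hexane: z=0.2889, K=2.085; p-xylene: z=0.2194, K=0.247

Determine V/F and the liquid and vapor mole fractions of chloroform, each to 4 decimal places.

Material balance + equilibrium reduce to Σ zᵢ(Kᵢ−1)/(1+V/F(Kᵢ−1)) = 0.
Check two-phase: ΣzᵢKᵢ = 1.9074 > 1 and Σzᵢ/Kᵢ = 1.2201 > 1, so g(0) = 0.9074 > 0 and g(1) = -0.2201 < 0.
Iterate (Newton) starting at V/F = 0.5:
  V/F = 0.5000: g = 0.36668, g' = -0.8363 → V/F = 0.9385
  V/F = 0.9385: g = -0.09792, g' = -1.7248 → V/F = 0.8817
  V/F = 0.8817: g = -0.00988, g' = -1.4005 → V/F = 0.8747
  V/F = 0.8747: g = -0.00011, g' = -1.3691 → V/F = 0.8746
Converged at V/F = 0.8746.
Compositions from xᵢ = zᵢ/(1+V/F(Kᵢ−1)), yᵢ = Kᵢxᵢ:
  chloroform: x = 0.2092, y = 0.5322
  n-hexane: x = 0.1482, y = 0.3091
  p-xylene: x = 0.6426, y = 0.1587

V/F = 0.8746, x_chloroform = 0.2092, y_chloroform = 0.5322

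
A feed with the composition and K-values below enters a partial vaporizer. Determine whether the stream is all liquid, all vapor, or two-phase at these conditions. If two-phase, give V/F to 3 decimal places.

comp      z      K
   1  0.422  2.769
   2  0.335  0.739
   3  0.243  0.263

ΣzᵢKᵢ = 1.480; Σzᵢ/Kᵢ = 1.530.
Both exceed 1, so a two-phase solution exists.
Let ψ = V/F and solve Σ zᵢ(Kᵢ−1)/(1+ψ(Kᵢ−1)) = 0.
Newton iteration, ψ⁰ = 0.41:
  ψ = 0.410: g = 0.0781, g' = -0.743 → ψ = 0.515
  ψ = 0.515: g = 0.0009, g' = -0.735 → ψ = 0.516
Converged at ψ = 0.516.

two-phase, V/F = 0.516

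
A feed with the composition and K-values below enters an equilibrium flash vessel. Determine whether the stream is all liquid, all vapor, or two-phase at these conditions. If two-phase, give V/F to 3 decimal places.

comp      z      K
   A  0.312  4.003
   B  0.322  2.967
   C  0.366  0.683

all vapor

ΣzᵢKᵢ = 2.454; Σzᵢ/Kᵢ = 0.722.
Since Σzᵢ/Kᵢ < 1 the mixture is above its dew point — single vapor phase.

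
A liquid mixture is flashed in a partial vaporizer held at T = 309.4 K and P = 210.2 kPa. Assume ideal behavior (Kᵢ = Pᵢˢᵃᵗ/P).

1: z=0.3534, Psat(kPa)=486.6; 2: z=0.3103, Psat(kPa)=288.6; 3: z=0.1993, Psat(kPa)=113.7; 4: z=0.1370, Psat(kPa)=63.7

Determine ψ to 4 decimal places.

ψ = 0.7229

Raoult's law: Kᵢ = Pᵢˢᵃᵗ/P = Pᵢˢᵃᵗ/210.2.
  K_1 = 486.6/210.2 = 2.314938, K_2 = 288.6/210.2 = 1.372978, K_3 = 113.7/210.2 = 0.540913, K_4 = 63.7/210.2 = 0.303045
Material balance + equilibrium reduce to Σ zᵢ(Kᵢ−1)/(1+ψ(Kᵢ−1)) = 0.
g(0) = ΣzᵢKᵢ − 1 = 0.3935 and g(1) = 1 − Σzᵢ/Kᵢ = -0.1992, so a root lies in (0, 1).
Newton iteration, ψ⁰ = 0.5:
  ψ = 0.5000: g = 0.11260, g' = -0.4806 → ψ = 0.7343
  ψ = 0.7343: g = -0.00631, g' = -0.5595 → ψ = 0.7230
  ψ = 0.7230: g = -0.00004, g' = -0.5519 → ψ = 0.7229
Converged at ψ = 0.7229.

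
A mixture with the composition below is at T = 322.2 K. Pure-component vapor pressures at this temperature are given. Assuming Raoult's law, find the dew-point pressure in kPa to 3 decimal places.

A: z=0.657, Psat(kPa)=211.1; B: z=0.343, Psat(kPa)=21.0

Pdew = 51.426 kPa

At the dew point ψ → 1, so Σzᵢ/Kᵢ = 1 with Kᵢ = Pᵢˢᵃᵗ/P ⇒ 1/P = Σzᵢ/Pᵢˢᵃᵗ.
1/P = 0.657/211.1 + 0.343/21.0 = 0.019446 ⇒ P = 51.426 kPa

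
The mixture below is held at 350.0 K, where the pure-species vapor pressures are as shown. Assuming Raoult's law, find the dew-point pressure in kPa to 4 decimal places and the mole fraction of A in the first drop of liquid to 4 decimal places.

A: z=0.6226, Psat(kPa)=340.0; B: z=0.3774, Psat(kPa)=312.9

Pdew = 329.2384 kPa, x_A = 0.6029

At the dew point ψ → 1, so Σzᵢ/Kᵢ = 1 with Kᵢ = Pᵢˢᵃᵗ/P ⇒ 1/P = Σzᵢ/Pᵢˢᵃᵗ.
1/P = 0.6226/340.0 + 0.3774/312.9 = 0.0030373 ⇒ P = 329.2384 kPa
xᵢ = zᵢP/Pᵢˢᵃᵗ ⇒ x_A = 0.6226·329.2384/340.0 = 0.6029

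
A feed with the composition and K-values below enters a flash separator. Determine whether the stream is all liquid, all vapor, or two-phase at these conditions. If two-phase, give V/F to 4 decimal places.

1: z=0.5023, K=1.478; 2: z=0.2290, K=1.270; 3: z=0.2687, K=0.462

ΣzᵢKᵢ = 1.1574; Σzᵢ/Kᵢ = 1.1018.
Both exceed 1, so a two-phase solution exists.
Rachford–Rice: g(ψ) = Σ zᵢ(Kᵢ−1)/(1+ψ(Kᵢ−1)) = 0.
Iterate (Newton) starting at ψ = 0.36:
  ψ = 0.3600: g = 0.08192, g' = -0.2170 → ψ = 0.7374
  ψ = 0.7374: g = -0.01055, g' = -0.2881 → ψ = 0.7008
  ψ = 0.7008: g = -0.00021, g' = -0.2766 → ψ = 0.7001
Converged at ψ = 0.7001.

two-phase, V/F = 0.7001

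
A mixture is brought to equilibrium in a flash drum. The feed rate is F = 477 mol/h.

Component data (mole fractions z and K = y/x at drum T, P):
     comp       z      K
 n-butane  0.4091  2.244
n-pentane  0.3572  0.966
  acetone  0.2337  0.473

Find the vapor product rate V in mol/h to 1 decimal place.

Rachford–Rice: g(β) = Σ zᵢ(Kᵢ−1)/(1+β(Kᵢ−1)) = 0.
Feasibility: ΣzᵢKᵢ = 1.3736, Σzᵢ/Kᵢ = 1.0462 — both > 1, two phases present.
Newton iteration, β⁰ = 0.5:
  β = 0.5000: g = 0.13418, g' = -0.3607 → β = 0.8720
  β = 0.8720: g = 0.00372, g' = -0.3683 → β = 0.8821
Converged at β = 0.8821.
Then V = β·F = 0.8821·477 = 420.7 mol/h and L = F − V = 56.3 mol/h.

V = 420.7 mol/h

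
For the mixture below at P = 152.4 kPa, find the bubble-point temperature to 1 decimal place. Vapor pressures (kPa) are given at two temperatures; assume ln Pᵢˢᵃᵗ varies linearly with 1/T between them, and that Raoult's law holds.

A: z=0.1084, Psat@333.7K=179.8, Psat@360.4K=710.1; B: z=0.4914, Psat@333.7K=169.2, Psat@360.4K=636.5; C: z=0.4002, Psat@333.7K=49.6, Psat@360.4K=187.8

T = 337.8 K

Bubble-point temperature: ΣzᵢPᵢˢᵃᵗ(T) = P. Interpolate ln Pᵢˢᵃᵗ = aᵢ + bᵢ/T.
  T = 333.7 K: ΣzᵢPᵢˢᵃᵗ = 122.49 kPa
  T = 360.4 K: ΣzᵢPᵢˢᵃᵗ = 464.91 kPa
  T = 347.0 K: ΣzᵢPᵢˢᵃᵗ = 244.21 kPa
  T = 340.4 K: ΣzᵢPᵢˢᵃᵗ = 174.57 kPa
  T = 337.0 K: ΣzᵢPᵢˢᵃᵗ = 146.10 kPa
  T = 338.7 K: ΣzᵢPᵢˢᵃᵗ = 159.77 kPa
Interpolating between 337.0 K and 338.7 K gives T ≈ 337.8 K.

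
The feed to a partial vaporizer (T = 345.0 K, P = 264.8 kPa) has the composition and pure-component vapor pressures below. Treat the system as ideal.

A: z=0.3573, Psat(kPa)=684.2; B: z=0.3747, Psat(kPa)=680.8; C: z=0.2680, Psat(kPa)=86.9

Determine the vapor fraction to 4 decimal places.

ψ = 0.9196

Raoult's law: Kᵢ = Pᵢˢᵃᵗ/P = Pᵢˢᵃᵗ/264.8.
  K_A = 684.2/264.8 = 2.583837, K_B = 680.8/264.8 = 2.570997, K_C = 86.9/264.8 = 0.328172
Material balance + equilibrium reduce to Σ zᵢ(Kᵢ−1)/(1+ψ(Kᵢ−1)) = 0.
g(0) = ΣzᵢKᵢ − 1 = 0.9745 and g(1) = 1 − Σzᵢ/Kᵢ = -0.1007, so a root lies in (0, 1).
Iterate (Newton) starting at ψ = 0.46:
  ψ = 0.4600: g = 0.40852, g' = -0.8650 → ψ = 0.9323
  ψ = 0.9323: g = -0.01451, g' = -1.1647 → ψ = 0.9198
  ψ = 0.9198: g = -0.00021, g' = -1.1320 → ψ = 0.9196
Converged at ψ = 0.9196.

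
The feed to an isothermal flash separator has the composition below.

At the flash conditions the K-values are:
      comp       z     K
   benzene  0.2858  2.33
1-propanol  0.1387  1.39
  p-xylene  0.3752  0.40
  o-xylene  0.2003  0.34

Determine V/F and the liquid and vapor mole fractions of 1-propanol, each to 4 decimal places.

Rachford–Rice: g(V/F) = Σ zᵢ(Kᵢ−1)/(1+V/F(Kᵢ−1)) = 0.
Feasibility: ΣzᵢKᵢ = 1.0769, Σzᵢ/Kᵢ = 1.7496 — both > 1, two phases present.
Newton iteration, V/F⁰ = 0.5:
  V/F = 0.5000: g = -0.24535, g' = -0.6672 → V/F = 0.1323
  V/F = 0.1323: g = -0.01467, g' = -0.6488 → V/F = 0.1096
  V/F = 0.1096: g = 0.00013, g' = -0.6606 → V/F = 0.1098
Converged at V/F = 0.1098.
Compositions from xᵢ = zᵢ/(1+V/F(Kᵢ−1)), yᵢ = Kᵢxᵢ:
  benzene: x = 0.2494, y = 0.5810
  1-propanol: x = 0.1330, y = 0.1849
  p-xylene: x = 0.4017, y = 0.1607
  o-xylene: x = 0.2160, y = 0.0734

V/F = 0.1098, x_1-propanol = 0.1330, y_1-propanol = 0.1849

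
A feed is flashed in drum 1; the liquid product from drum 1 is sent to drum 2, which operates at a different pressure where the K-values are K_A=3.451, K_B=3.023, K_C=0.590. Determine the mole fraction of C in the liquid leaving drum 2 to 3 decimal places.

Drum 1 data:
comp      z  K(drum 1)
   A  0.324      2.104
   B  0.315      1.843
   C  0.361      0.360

Drum 1:
Rachford–Rice: g(ψ₁) = Σ zᵢ(Kᵢ−1)/(1+ψ₁(Kᵢ−1)) = 0.
Feasibility: ΣzᵢKᵢ = 1.392, Σzᵢ/Kᵢ = 1.328 — both > 1, two phases present.
Newton–Raphson from ψ₁ = 0.46:
  ψ₁ = 0.460: g = 0.1011, g' = -0.587 → ψ₁ = 0.632
  ψ₁ = 0.632: g = -0.0042, g' = -0.649 → ψ₁ = 0.626
Converged at ψ₁ = 0.626.
Drum-1 compositions:
  A: x = 0.192, y = 0.403
  B: x = 0.206, y = 0.380
  C: x = 0.602, y = 0.217
Drum-2 feed = drum-1 liquid: z₂ = (0.1916, 0.2062, 0.6022).
Drum 2:
Let ψ₂ = V/F and solve Σ zᵢ(Kᵢ−1)/(1+ψ₂(Kᵢ−1)) = 0.
Feasibility: ΣzᵢKᵢ = 1.640, Σzᵢ/Kᵢ = 1.144 — both > 1, two phases present.
Newton–Raphson from ψ₂ = 0.53:
  ψ₂ = 0.530: g = 0.0902, g' = -0.580 → ψ₂ = 0.686
  ψ₂ = 0.686: g = 0.0066, g' = -0.504 → ψ₂ = 0.699
Converged at ψ₂ = 0.699.
  A: x = 0.071, y = 0.244
  B: x = 0.085, y = 0.258
  C: x = 0.844, y = 0.498

x_C (drum 2) = 0.844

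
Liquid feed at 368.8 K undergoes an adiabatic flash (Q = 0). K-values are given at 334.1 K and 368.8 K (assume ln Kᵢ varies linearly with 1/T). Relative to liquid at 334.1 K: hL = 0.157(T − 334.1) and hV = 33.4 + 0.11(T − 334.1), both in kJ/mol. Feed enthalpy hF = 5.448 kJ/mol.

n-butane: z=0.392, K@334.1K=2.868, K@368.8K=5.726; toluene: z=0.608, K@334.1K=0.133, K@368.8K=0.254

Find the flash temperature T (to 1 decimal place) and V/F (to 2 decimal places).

T = 336.3 K, V/F = 0.15

Adiabatic flash: solve Rachford–Rice at each trial T, then check hF = ψ·hV(T) + (1−ψ)·hL(T).
  T = 334.1 K: K = (2.868, 0.133), RR gives ψ = 0.127, H_out = 4.230 kJ/mol
  T = 368.8 K: K = (5.726, 0.254), RR gives ψ = 0.397, H_out = 18.054 kJ/mol
  T = 351.5 K: K = (4.126, 0.187), RR gives ψ = 0.288, H_out = 12.104 kJ/mol
  T = 342.8 K: K = (3.456, 0.158), RR gives ψ = 0.218, H_out = 8.565 kJ/mol
  T = 338.5 K: K = (3.155, 0.145), RR gives ψ = 0.177, H_out = 6.554 kJ/mol
  T = 336.3 K: K = (3.009, 0.139), RR gives ψ = 0.153, H_out = 5.431 kJ/mol
Linear interpolation between T = 336.3 (H_out = 5.431) and T = 338.5 (H_out = 6.554) on hF = 5.448 gives T ≈ 336.3 K, at which ψ = 0.15.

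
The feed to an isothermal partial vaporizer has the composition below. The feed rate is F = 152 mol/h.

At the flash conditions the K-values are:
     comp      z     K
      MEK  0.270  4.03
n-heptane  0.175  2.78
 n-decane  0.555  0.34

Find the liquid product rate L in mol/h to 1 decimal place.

Newton iteration, ψ⁰ = 0.37:
  ψ = 0.370: g = 0.0889, g' = -1.176 → ψ = 0.446
  ψ = 0.446: g = 0.0029, g' = -1.106 → ψ = 0.448
Converged at ψ = 0.448.
Then V = ψ·F = 0.4482·152 = 68.1 mol/h and L = F − V = 83.9 mol/h.

L = 83.9 mol/h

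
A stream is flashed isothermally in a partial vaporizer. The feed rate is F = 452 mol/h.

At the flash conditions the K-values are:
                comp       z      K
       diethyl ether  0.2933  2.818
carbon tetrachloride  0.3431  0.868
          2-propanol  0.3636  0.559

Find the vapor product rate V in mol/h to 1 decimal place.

V = 256.0 mol/h

Material balance + equilibrium reduce to Σ zᵢ(Kᵢ−1)/(1+ψ(Kᵢ−1)) = 0.
Feasibility: ΣzᵢKᵢ = 1.3276, Σzᵢ/Kᵢ = 1.1498 — both > 1, two phases present.
Newton–Raphson from ψ = 0.48:
  ψ = 0.4800: g = 0.03299, g' = -0.3970 → ψ = 0.5631
  ψ = 0.5631: g = 0.00125, g' = -0.3688 → ψ = 0.5665
Converged at ψ = 0.5665.
Then V = ψ·F = 0.5665·452 = 256.0 mol/h and L = F − V = 196.0 mol/h.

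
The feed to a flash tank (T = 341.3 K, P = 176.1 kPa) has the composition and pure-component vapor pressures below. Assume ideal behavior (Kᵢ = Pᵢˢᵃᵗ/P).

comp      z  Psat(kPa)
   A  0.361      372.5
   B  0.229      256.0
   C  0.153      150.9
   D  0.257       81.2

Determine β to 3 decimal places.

Raoult's law: Kᵢ = Pᵢˢᵃᵗ/P = Pᵢˢᵃᵗ/176.1.
  K_A = 372.5/176.1 = 2.11528, K_B = 256.0/176.1 = 1.45372, K_C = 150.9/176.1 = 0.85690, K_D = 81.2/176.1 = 0.46110
Iterate (Newton) starting at β = 0.32:
  β = 0.320: g = 0.1971, g' = -0.392 → β = 0.823
  β = 0.823: g = 0.0120, g' = -0.392 → β = 0.853
Converged at β = 0.853.

β = 0.853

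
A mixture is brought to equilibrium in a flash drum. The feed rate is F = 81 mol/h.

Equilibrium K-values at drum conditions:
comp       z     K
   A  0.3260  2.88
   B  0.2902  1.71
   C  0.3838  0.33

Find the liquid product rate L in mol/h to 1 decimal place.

Rachford–Rice: g(V/F) = Σ zᵢ(Kᵢ−1)/(1+V/F(Kᵢ−1)) = 0.
g(0) = ΣzᵢKᵢ − 1 = 0.5618 and g(1) = 1 − Σzᵢ/Kᵢ = -0.4459, so a root lies in (0, 1).
Newton–Raphson from V/F = 0.5:
  V/F = 0.5000: g = 0.08129, g' = -0.7754 → V/F = 0.6048
  V/F = 0.6048: g = -0.00143, g' = -0.8109 → V/F = 0.6031
Converged at V/F = 0.6031.
Then V = V/F·F = 0.6031·81 = 48.8 mol/h and L = F − V = 32.2 mol/h.

L = 32.2 mol/h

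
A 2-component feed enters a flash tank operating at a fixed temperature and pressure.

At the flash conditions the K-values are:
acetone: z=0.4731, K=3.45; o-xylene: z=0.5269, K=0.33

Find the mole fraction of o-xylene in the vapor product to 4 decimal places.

Rachford–Rice: g(ψ) = Σ zᵢ(Kᵢ−1)/(1+ψ(Kᵢ−1)) = 0.
Feasibility: ΣzᵢKᵢ = 1.8061, Σzᵢ/Kᵢ = 1.7338 — both > 1, two phases present.
Iterate (Newton) starting at ψ = 0.5:
  ψ = 0.5000: g = -0.00992, g' = -1.1085 → ψ = 0.4911
Converged at ψ = 0.4911.
Compositions from xᵢ = zᵢ/(1+ψ(Kᵢ−1)), yᵢ = Kᵢxᵢ:
  acetone: x = 0.2147, y = 0.7409
  o-xylene: x = 0.7853, y = 0.2591

y_o-xylene = 0.2591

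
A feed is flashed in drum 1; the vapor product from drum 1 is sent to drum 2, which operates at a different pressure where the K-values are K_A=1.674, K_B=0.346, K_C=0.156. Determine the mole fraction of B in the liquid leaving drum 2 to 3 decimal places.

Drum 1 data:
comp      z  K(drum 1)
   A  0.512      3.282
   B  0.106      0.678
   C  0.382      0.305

x_B (drum 2) = 0.129

Drum 1:
Newton–Raphson from ψ₁ = 0.52:
  ψ₁ = 0.520: g = 0.0776, g' = -1.026 → ψ₁ = 0.596
Converged at ψ₁ = 0.596.
Drum-1 compositions:
  A: x = 0.217, y = 0.712
  B: x = 0.131, y = 0.089
  C: x = 0.652, y = 0.199
Drum-2 feed = drum-1 vapor: z₂ = (0.7123, 0.0889, 0.1988).
Drum 2:
Rachford–Rice: g(ψ₂) = Σ zᵢ(Kᵢ−1)/(1+ψ₂(Kᵢ−1)) = 0.
Check two-phase: ΣzᵢKᵢ = 1.254 > 1 and Σzᵢ/Kᵢ = 1.957 > 1, so g(0) = 0.254 > 0 and g(1) = -0.957 < 0.
Newton–Raphson from ψ₂ = 0.5:
  ψ₂ = 0.500: g = -0.0176, g' = -0.689 → ψ₂ = 0.474
Converged at ψ₂ = 0.474.
  A: x = 0.540, y = 0.904
  B: x = 0.129, y = 0.045
  C: x = 0.331, y = 0.052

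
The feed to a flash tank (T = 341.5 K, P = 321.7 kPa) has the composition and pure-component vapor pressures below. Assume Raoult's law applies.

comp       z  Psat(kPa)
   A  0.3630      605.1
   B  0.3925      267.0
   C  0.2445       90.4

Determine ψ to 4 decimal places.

Raoult's law: Kᵢ = Pᵢˢᵃᵗ/P = Pᵢˢᵃᵗ/321.7.
  K_A = 605.1/321.7 = 1.880945, K_B = 267.0/321.7 = 0.829966, K_C = 90.4/321.7 = 0.281007
Material balance + equilibrium reduce to Σ zᵢ(Kᵢ−1)/(1+ψ(Kᵢ−1)) = 0.
Feasibility: ΣzᵢKᵢ = 1.0773, Σzᵢ/Kᵢ = 1.5360 — both > 1, two phases present.
Newton–Raphson from ψ = 0.5:
  ψ = 0.5000: g = -0.12540, g' = -0.4574 → ψ = 0.2258
  ψ = 0.2258: g = -0.01256, g' = -0.3884 → ψ = 0.1935
Converged at ψ = 0.1935.

ψ = 0.1935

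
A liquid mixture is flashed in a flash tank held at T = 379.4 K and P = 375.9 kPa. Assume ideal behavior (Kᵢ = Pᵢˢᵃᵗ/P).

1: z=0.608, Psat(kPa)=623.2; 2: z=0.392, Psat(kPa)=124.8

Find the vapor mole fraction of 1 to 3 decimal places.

y_1 = 0.835

Raoult's law: Kᵢ = Pᵢˢᵃᵗ/P = Pᵢˢᵃᵗ/375.9.
  K_1 = 623.2/375.9 = 1.65789, K_2 = 124.8/375.9 = 0.33200
Material balance + equilibrium reduce to Σ zᵢ(Kᵢ−1)/(1+ψ(Kᵢ−1)) = 0.
Check two-phase: ΣzᵢKᵢ = 1.138 > 1 and Σzᵢ/Kᵢ = 1.547 > 1, so g(0) = 0.138 > 0 and g(1) = -0.547 < 0.
Binary case is linear: z₁(K₁−1)(1+ψ(K₂−1)) + z₂(K₂−1)(1+ψ(K₁−1)) = 0
⇒ ψ = [z₁(K₁−1)+z₂(K₂−1)] / [−(K₁−1)(K₂−1)] = 0.1381/0.4395 = 0.314
Compositions from xᵢ = zᵢ/(1+ψ(Kᵢ−1)), yᵢ = Kᵢxᵢ:
  1: x = 0.504, y = 0.835
  2: x = 0.496, y = 0.165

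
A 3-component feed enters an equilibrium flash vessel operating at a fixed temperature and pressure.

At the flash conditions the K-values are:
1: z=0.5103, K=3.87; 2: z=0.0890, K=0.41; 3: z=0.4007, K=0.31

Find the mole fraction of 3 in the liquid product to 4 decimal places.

x_3 = 0.6738

Let β = V/F and solve Σ zᵢ(Kᵢ−1)/(1+β(Kᵢ−1)) = 0.
Feasibility: ΣzᵢKᵢ = 2.1356, Σzᵢ/Kᵢ = 1.6415 — both > 1, two phases present.
Newton iteration, β⁰ = 0.52:
  β = 0.5200: g = 0.08066, g' = -1.2051 → β = 0.5869
  β = 0.5869: g = 0.00057, g' = -1.1946 → β = 0.5874
Converged at β = 0.5874.
Compositions from xᵢ = zᵢ/(1+β(Kᵢ−1)), yᵢ = Kᵢxᵢ:
  1: x = 0.1900, y = 0.7353
  2: x = 0.1362, y = 0.0558
  3: x = 0.6738, y = 0.2089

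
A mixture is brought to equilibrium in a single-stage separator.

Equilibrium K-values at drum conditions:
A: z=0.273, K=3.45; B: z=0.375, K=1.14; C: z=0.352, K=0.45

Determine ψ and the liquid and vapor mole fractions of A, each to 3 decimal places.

ψ = 0.659, x_A = 0.104, y_A = 0.360

Let ψ = V/F and solve Σ zᵢ(Kᵢ−1)/(1+ψ(Kᵢ−1)) = 0.
Feasibility: ΣzᵢKᵢ = 1.528, Σzᵢ/Kᵢ = 1.190 — both > 1, two phases present.
Iterate (Newton) starting at ψ = 0.68:
  ψ = 0.680: g = -0.0104, g' = -0.508 → ψ = 0.659
Converged at ψ = 0.659.
Compositions from xᵢ = zᵢ/(1+ψ(Kᵢ−1)), yᵢ = Kᵢxᵢ:
  A: x = 0.104, y = 0.360
  B: x = 0.343, y = 0.391
  C: x = 0.552, y = 0.249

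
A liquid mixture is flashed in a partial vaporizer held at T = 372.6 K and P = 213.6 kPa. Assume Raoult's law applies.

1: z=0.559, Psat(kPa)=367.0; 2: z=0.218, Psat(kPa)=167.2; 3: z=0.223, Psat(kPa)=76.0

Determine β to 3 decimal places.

Raoult's law: Kᵢ = Pᵢˢᵃᵗ/P = Pᵢˢᵃᵗ/213.6.
  K_1 = 367.0/213.6 = 1.71816, K_2 = 167.2/213.6 = 0.78277, K_3 = 76.0/213.6 = 0.35581
Let β = V/F and solve Σ zᵢ(Kᵢ−1)/(1+β(Kᵢ−1)) = 0.
Check two-phase: ΣzᵢKᵢ = 1.210 > 1 and Σzᵢ/Kᵢ = 1.231 > 1, so g(0) = 0.210 > 0 and g(1) = -0.231 < 0.
Newton iteration, β⁰ = 0.49:
  β = 0.490: g = 0.0340, g' = -0.368 → β = 0.582
  β = 0.582: g = -0.0011, g' = -0.394 → β = 0.580
Converged at β = 0.580.

β = 0.580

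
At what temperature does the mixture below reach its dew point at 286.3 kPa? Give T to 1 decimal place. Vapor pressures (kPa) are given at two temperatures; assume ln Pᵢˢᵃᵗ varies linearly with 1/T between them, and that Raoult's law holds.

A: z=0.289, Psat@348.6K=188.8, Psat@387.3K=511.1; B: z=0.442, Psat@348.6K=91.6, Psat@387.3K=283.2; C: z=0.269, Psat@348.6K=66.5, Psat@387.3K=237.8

Dew-point temperature: Σzᵢ·P/Pᵢˢᵃᵗ(T) = 1. Interpolate ln Pᵢˢᵃᵗ = aᵢ + bᵢ/T.
  T = 348.6 K: ΣzᵢP/Pᵢˢᵃᵗ = 2.9779
  T = 387.3 K: ΣzᵢP/Pᵢˢᵃᵗ = 0.9326
  T = 368.0 K: ΣzᵢP/Pᵢˢᵃᵗ = 1.6120
  T = 377.6 K: ΣzᵢP/Pᵢˢᵃᵗ = 1.2190
  T = 382.5 K: ΣzᵢP/Pᵢˢᵃᵗ = 1.0629
  T = 384.9 K: ΣzᵢP/Pᵢˢᵃᵗ = 0.9952
Interpolating between 382.5 K and 384.9 K gives T ≈ 384.7 K.

T = 384.7 K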